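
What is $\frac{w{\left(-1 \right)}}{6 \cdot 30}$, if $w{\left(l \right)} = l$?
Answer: $- \frac{1}{180} \approx -0.0055556$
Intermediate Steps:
$\frac{w{\left(-1 \right)}}{6 \cdot 30} = - \frac{1}{6 \cdot 30} = - \frac{1}{180}$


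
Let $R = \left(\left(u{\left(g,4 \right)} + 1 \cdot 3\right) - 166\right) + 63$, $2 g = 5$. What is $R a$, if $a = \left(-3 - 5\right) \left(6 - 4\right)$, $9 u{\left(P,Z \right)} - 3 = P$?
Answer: $\frac{14312}{9} \approx 1590.2$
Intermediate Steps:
$g = \frac{5}{2}$ ($g = \frac{1}{2} \cdot 5 = \frac{5}{2} \approx 2.5$)
$u{\left(P,Z \right)} = \frac{1}{3} + \frac{P}{9}$
$a = -16$ ($a = \left(-8\right) 2 = -16$)
$R = - \frac{1789}{18}$ ($R = \left(\left(\left(\frac{1}{3} + \frac{1}{9} \cdot \frac{5}{2}\right) + 1 \cdot 3\right) - 166\right) + 63 = \left(\left(\left(\frac{1}{3} + \frac{5}{18}\right) + 3\right) - 166\right) + 63 = \left(\left(\frac{11}{18} + 3\right) - 166\right) + 63 = \left(\frac{65}{18} - 166\right) + 63 = - \frac{2923}{18} + 63 = - \frac{1789}{18} \approx -99.389$)
$R a = \left(- \frac{1789}{18}\right) \left(-16\right) = \frac{14312}{9}$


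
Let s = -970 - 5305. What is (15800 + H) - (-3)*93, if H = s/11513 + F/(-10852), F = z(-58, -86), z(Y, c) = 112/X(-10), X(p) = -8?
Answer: 1004413733943/62469538 ≈ 16078.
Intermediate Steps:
s = -6275
z(Y, c) = -14 (z(Y, c) = 112/(-8) = 112*(-⅛) = -14)
F = -14
H = -33967559/62469538 (H = -6275/11513 - 14/(-10852) = -6275*1/11513 - 14*(-1/10852) = -6275/11513 + 7/5426 = -33967559/62469538 ≈ -0.54375)
(15800 + H) - (-3)*93 = (15800 - 33967559/62469538) - (-3)*93 = 986984732841/62469538 - 1*(-279) = 986984732841/62469538 + 279 = 1004413733943/62469538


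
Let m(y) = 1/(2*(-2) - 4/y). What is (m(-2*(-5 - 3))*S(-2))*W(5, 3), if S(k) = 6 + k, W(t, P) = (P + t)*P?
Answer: -384/17 ≈ -22.588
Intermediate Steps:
m(y) = 1/(-4 - 4/y)
W(t, P) = P*(P + t)
(m(-2*(-5 - 3))*S(-2))*W(5, 3) = ((-(-2*(-5 - 3))/(4 + 4*(-2*(-5 - 3))))*(6 - 2))*(3*(3 + 5)) = (-(-2*(-8))/(4 + 4*(-2*(-8)))*4)*(3*8) = (-1*16/(4 + 4*16)*4)*24 = (-1*16/(4 + 64)*4)*24 = (-1*16/68*4)*24 = (-1*16*1/68*4)*24 = -4/17*4*24 = -16/17*24 = -384/17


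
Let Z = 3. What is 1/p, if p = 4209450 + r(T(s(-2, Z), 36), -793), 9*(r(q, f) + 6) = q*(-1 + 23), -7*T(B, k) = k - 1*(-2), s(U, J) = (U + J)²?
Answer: 63/265194136 ≈ 2.3756e-7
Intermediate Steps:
s(U, J) = (J + U)²
T(B, k) = -2/7 - k/7 (T(B, k) = -(k - 1*(-2))/7 = -(k + 2)/7 = -(2 + k)/7 = -2/7 - k/7)
r(q, f) = -6 + 22*q/9 (r(q, f) = -6 + (q*(-1 + 23))/9 = -6 + (q*22)/9 = -6 + (22*q)/9 = -6 + 22*q/9)
p = 265194136/63 (p = 4209450 + (-6 + 22*(-2/7 - ⅐*36)/9) = 4209450 + (-6 + 22*(-2/7 - 36/7)/9) = 4209450 + (-6 + (22/9)*(-38/7)) = 4209450 + (-6 - 836/63) = 4209450 - 1214/63 = 265194136/63 ≈ 4.2094e+6)
1/p = 1/(265194136/63) = 63/265194136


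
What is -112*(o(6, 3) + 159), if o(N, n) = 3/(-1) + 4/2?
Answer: -17696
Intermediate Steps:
o(N, n) = -1 (o(N, n) = 3*(-1) + 4*(½) = -3 + 2 = -1)
-112*(o(6, 3) + 159) = -112*(-1 + 159) = -112*158 = -17696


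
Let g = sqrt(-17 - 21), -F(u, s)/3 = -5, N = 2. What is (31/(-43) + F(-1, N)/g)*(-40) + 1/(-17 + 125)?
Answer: 133963/4644 + 300*I*sqrt(38)/19 ≈ 28.846 + 97.333*I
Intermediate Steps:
F(u, s) = 15 (F(u, s) = -3*(-5) = 15)
g = I*sqrt(38) (g = sqrt(-38) = I*sqrt(38) ≈ 6.1644*I)
(31/(-43) + F(-1, N)/g)*(-40) + 1/(-17 + 125) = (31/(-43) + 15/((I*sqrt(38))))*(-40) + 1/(-17 + 125) = (31*(-1/43) + 15*(-I*sqrt(38)/38))*(-40) + 1/108 = (-31/43 - 15*I*sqrt(38)/38)*(-40) + 1/108 = (1240/43 + 300*I*sqrt(38)/19) + 1/108 = 133963/4644 + 300*I*sqrt(38)/19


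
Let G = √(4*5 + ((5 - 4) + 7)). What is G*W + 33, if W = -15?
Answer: 33 - 30*√7 ≈ -46.373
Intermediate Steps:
G = 2*√7 (G = √(20 + (1 + 7)) = √(20 + 8) = √28 = 2*√7 ≈ 5.2915)
G*W + 33 = (2*√7)*(-15) + 33 = -30*√7 + 33 = 33 - 30*√7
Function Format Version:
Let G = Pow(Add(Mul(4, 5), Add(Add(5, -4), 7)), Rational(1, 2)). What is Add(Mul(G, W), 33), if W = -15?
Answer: Add(33, Mul(-30, Pow(7, Rational(1, 2)))) ≈ -46.373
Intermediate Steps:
G = Mul(2, Pow(7, Rational(1, 2))) (G = Pow(Add(20, Add(1, 7)), Rational(1, 2)) = Pow(Add(20, 8), Rational(1, 2)) = Pow(28, Rational(1, 2)) = Mul(2, Pow(7, Rational(1, 2))) ≈ 5.2915)
Add(Mul(G, W), 33) = Add(Mul(Mul(2, Pow(7, Rational(1, 2))), -15), 33) = Add(Mul(-30, Pow(7, Rational(1, 2))), 33) = Add(33, Mul(-30, Pow(7, Rational(1, 2))))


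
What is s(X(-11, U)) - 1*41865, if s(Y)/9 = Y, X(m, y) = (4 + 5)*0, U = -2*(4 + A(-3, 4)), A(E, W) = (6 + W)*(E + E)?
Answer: -41865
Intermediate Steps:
A(E, W) = 2*E*(6 + W) (A(E, W) = (6 + W)*(2*E) = 2*E*(6 + W))
U = 112 (U = -2*(4 + 2*(-3)*(6 + 4)) = -2*(4 + 2*(-3)*10) = -2*(4 - 60) = -2*(-56) = 112)
X(m, y) = 0 (X(m, y) = 9*0 = 0)
s(Y) = 9*Y
s(X(-11, U)) - 1*41865 = 9*0 - 1*41865 = 0 - 41865 = -41865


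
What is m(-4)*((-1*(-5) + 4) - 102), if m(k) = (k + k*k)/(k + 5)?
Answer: -1116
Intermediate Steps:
m(k) = (k + k²)/(5 + k)
m(-4)*((-1*(-5) + 4) - 102) = (-4*(1 - 4)/(5 - 4))*((-1*(-5) + 4) - 102) = (-4*(-3)/1)*((5 + 4) - 102) = (-4*1*(-3))*(9 - 102) = 12*(-93) = -1116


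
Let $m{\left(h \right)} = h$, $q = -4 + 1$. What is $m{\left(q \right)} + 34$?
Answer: $31$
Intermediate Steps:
$q = -3$
$m{\left(q \right)} + 34 = -3 + 34 = 31$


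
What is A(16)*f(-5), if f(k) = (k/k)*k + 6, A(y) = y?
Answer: 16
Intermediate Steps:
f(k) = 6 + k (f(k) = 1*k + 6 = k + 6 = 6 + k)
A(16)*f(-5) = 16*(6 - 5) = 16*1 = 16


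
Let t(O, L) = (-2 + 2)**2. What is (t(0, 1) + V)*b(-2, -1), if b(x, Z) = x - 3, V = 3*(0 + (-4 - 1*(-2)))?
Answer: 30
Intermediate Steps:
V = -6 (V = 3*(0 + (-4 + 2)) = 3*(0 - 2) = 3*(-2) = -6)
t(O, L) = 0 (t(O, L) = 0**2 = 0)
b(x, Z) = -3 + x
(t(0, 1) + V)*b(-2, -1) = (0 - 6)*(-3 - 2) = -6*(-5) = 30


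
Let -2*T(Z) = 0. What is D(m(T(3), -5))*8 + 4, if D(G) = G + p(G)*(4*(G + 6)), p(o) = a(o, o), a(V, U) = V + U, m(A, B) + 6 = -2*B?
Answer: 2596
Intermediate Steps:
T(Z) = 0 (T(Z) = -½*0 = 0)
m(A, B) = -6 - 2*B
a(V, U) = U + V
p(o) = 2*o (p(o) = o + o = 2*o)
D(G) = G + 2*G*(24 + 4*G) (D(G) = G + (2*G)*(4*(G + 6)) = G + (2*G)*(4*(6 + G)) = G + (2*G)*(24 + 4*G) = G + 2*G*(24 + 4*G))
D(m(T(3), -5))*8 + 4 = ((-6 - 2*(-5))*(49 + 8*(-6 - 2*(-5))))*8 + 4 = ((-6 + 10)*(49 + 8*(-6 + 10)))*8 + 4 = (4*(49 + 8*4))*8 + 4 = (4*(49 + 32))*8 + 4 = (4*81)*8 + 4 = 324*8 + 4 = 2592 + 4 = 2596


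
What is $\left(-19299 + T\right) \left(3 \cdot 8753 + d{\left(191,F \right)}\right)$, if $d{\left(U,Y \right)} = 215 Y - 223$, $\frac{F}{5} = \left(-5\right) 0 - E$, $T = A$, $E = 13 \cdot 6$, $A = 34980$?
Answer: $-906581334$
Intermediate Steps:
$E = 78$
$T = 34980$
$F = -390$ ($F = 5 \left(\left(-5\right) 0 - 78\right) = 5 \left(0 - 78\right) = 5 \left(-78\right) = -390$)
$d{\left(U,Y \right)} = -223 + 215 Y$
$\left(-19299 + T\right) \left(3 \cdot 8753 + d{\left(191,F \right)}\right) = \left(-19299 + 34980\right) \left(3 \cdot 8753 + \left(-223 + 215 \left(-390\right)\right)\right) = 15681 \left(26259 - 84073\right) = 15681 \left(-57814\right) = -906581334$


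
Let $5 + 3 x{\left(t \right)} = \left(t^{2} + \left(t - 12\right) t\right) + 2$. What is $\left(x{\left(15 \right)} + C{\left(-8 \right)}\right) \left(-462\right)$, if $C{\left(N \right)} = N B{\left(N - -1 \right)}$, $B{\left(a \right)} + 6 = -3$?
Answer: $-74382$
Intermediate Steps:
$B{\left(a \right)} = -9$ ($B{\left(a \right)} = -6 - 3 = -9$)
$x{\left(t \right)} = -1 + \frac{t^{2}}{3} + \frac{t \left(-12 + t\right)}{3}$ ($x{\left(t \right)} = - \frac{5}{3} + \frac{\left(t^{2} + \left(t - 12\right) t\right) + 2}{3} = - \frac{5}{3} + \frac{\left(t^{2} + \left(-12 + t\right) t\right) + 2}{3} = - \frac{5}{3} + \frac{\left(t^{2} + t \left(-12 + t\right)\right) + 2}{3} = - \frac{5}{3} + \frac{2 + t^{2} + t \left(-12 + t\right)}{3} = - \frac{5}{3} + \left(\frac{2}{3} + \frac{t^{2}}{3} + \frac{t \left(-12 + t\right)}{3}\right) = -1 + \frac{t^{2}}{3} + \frac{t \left(-12 + t\right)}{3}$)
$C{\left(N \right)} = - 9 N$ ($C{\left(N \right)} = N \left(-9\right) = - 9 N$)
$\left(x{\left(15 \right)} + C{\left(-8 \right)}\right) \left(-462\right) = \left(\left(-1 - 60 + \frac{2 \cdot 15^{2}}{3}\right) - -72\right) \left(-462\right) = \left(\left(-1 - 60 + \frac{2}{3} \cdot 225\right) + 72\right) \left(-462\right) = \left(\left(-1 - 60 + 150\right) + 72\right) \left(-462\right) = \left(89 + 72\right) \left(-462\right) = 161 \left(-462\right) = -74382$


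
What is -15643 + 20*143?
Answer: -12783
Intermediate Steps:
-15643 + 20*143 = -15643 + 2860 = -12783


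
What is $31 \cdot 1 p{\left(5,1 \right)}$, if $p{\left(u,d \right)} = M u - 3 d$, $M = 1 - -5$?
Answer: $837$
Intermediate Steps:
$M = 6$ ($M = 1 + 5 = 6$)
$p{\left(u,d \right)} = - 3 d + 6 u$ ($p{\left(u,d \right)} = 6 u - 3 d = - 3 d + 6 u$)
$31 \cdot 1 p{\left(5,1 \right)} = 31 \cdot 1 \left(\left(-3\right) 1 + 6 \cdot 5\right) = 31 \left(-3 + 30\right) = 31 \cdot 27 = 837$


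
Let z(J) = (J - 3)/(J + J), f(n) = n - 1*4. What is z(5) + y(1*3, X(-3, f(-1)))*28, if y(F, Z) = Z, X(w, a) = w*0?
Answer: 1/5 ≈ 0.20000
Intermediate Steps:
f(n) = -4 + n (f(n) = n - 4 = -4 + n)
z(J) = (-3 + J)/(2*J) (z(J) = (-3 + J)/((2*J)) = (-3 + J)*(1/(2*J)) = (-3 + J)/(2*J))
X(w, a) = 0
z(5) + y(1*3, X(-3, f(-1)))*28 = (1/2)*(-3 + 5)/5 + 0*28 = (1/2)*(1/5)*2 + 0 = 1/5 + 0 = 1/5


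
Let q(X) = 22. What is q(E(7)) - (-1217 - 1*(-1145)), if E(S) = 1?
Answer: 94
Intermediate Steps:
q(E(7)) - (-1217 - 1*(-1145)) = 22 - (-1217 - 1*(-1145)) = 22 - (-1217 + 1145) = 22 - 1*(-72) = 22 + 72 = 94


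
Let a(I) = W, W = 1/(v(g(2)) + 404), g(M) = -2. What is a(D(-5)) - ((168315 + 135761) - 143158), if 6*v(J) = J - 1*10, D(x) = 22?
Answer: -64689035/402 ≈ -1.6092e+5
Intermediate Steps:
v(J) = -5/3 + J/6 (v(J) = (J - 1*10)/6 = (J - 10)/6 = (-10 + J)/6 = -5/3 + J/6)
W = 1/402 (W = 1/((-5/3 + (⅙)*(-2)) + 404) = 1/((-5/3 - ⅓) + 404) = 1/(-2 + 404) = 1/402 ≈ 0.0024876)
a(I) = 1/402
a(D(-5)) - ((168315 + 135761) - 143158) = 1/402 - ((168315 + 135761) - 143158) = 1/402 - (304076 - 143158) = 1/402 - 1*160918 = 1/402 - 160918 = -64689035/402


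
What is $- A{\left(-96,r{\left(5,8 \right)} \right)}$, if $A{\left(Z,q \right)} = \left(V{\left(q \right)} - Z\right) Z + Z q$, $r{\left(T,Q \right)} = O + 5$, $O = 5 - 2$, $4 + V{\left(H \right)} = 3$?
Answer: $9888$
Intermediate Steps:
$V{\left(H \right)} = -1$ ($V{\left(H \right)} = -4 + 3 = -1$)
$O = 3$
$r{\left(T,Q \right)} = 8$ ($r{\left(T,Q \right)} = 3 + 5 = 8$)
$A{\left(Z,q \right)} = Z q + Z \left(-1 - Z\right)$ ($A{\left(Z,q \right)} = \left(-1 - Z\right) Z + Z q = Z \left(-1 - Z\right) + Z q = Z q + Z \left(-1 - Z\right)$)
$- A{\left(-96,r{\left(5,8 \right)} \right)} = - \left(-96\right) \left(-1 + 8 - -96\right) = - \left(-96\right) \left(-1 + 8 + 96\right) = - \left(-96\right) 103 = \left(-1\right) \left(-9888\right) = 9888$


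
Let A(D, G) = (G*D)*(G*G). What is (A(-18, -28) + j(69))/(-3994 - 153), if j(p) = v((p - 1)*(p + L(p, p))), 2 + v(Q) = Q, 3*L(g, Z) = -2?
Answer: -1199342/12441 ≈ -96.402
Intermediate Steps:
L(g, Z) = -⅔ (L(g, Z) = (⅓)*(-2) = -⅔)
A(D, G) = D*G³ (A(D, G) = (D*G)*G² = D*G³)
v(Q) = -2 + Q
j(p) = -2 + (-1 + p)*(-⅔ + p) (j(p) = -2 + (p - 1)*(p - ⅔) = -2 + (-1 + p)*(-⅔ + p))
(A(-18, -28) + j(69))/(-3994 - 153) = (-18*(-28)³ + (-4/3 + 69² - 5/3*69))/(-3994 - 153) = (-18*(-21952) + (-4/3 + 4761 - 115))/(-4147) = (395136 + 13934/3)*(-1/4147) = (1199342/3)*(-1/4147) = -1199342/12441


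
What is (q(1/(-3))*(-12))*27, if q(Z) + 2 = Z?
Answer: 756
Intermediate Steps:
q(Z) = -2 + Z
(q(1/(-3))*(-12))*27 = ((-2 + 1/(-3))*(-12))*27 = ((-2 - ⅓)*(-12))*27 = -7/3*(-12)*27 = 28*27 = 756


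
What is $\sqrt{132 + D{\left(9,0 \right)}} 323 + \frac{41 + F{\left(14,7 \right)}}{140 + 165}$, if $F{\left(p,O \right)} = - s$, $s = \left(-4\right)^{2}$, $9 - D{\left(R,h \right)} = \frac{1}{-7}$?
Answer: $\frac{5}{61} + \frac{646 \sqrt{1729}}{7} \approx 3837.4$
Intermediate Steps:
$D{\left(R,h \right)} = \frac{64}{7}$ ($D{\left(R,h \right)} = 9 - \frac{1}{-7} = 9 - - \frac{1}{7} = 9 + \frac{1}{7} = \frac{64}{7}$)
$s = 16$
$F{\left(p,O \right)} = -16$ ($F{\left(p,O \right)} = \left(-1\right) 16 = -16$)
$\sqrt{132 + D{\left(9,0 \right)}} 323 + \frac{41 + F{\left(14,7 \right)}}{140 + 165} = \sqrt{132 + \frac{64}{7}} \cdot 323 + \frac{41 - 16}{140 + 165} = \sqrt{\frac{988}{7}} \cdot 323 + \frac{25}{305} = \frac{2 \sqrt{1729}}{7} \cdot 323 + 25 \cdot \frac{1}{305} = \frac{646 \sqrt{1729}}{7} + \frac{5}{61} = \frac{5}{61} + \frac{646 \sqrt{1729}}{7}$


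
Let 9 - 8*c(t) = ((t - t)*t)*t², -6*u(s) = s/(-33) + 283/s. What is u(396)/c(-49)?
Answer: 4469/2673 ≈ 1.6719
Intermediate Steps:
u(s) = -283/(6*s) + s/198 (u(s) = -(s/(-33) + 283/s)/6 = -(s*(-1/33) + 283/s)/6 = -(-s/33 + 283/s)/6 = -(283/s - s/33)/6 = -283/(6*s) + s/198)
c(t) = 9/8 (c(t) = 9/8 - (t - t)*t*t²/8 = 9/8 - 0*t*t²/8 = 9/8 - 0*t² = 9/8 - ⅛*0 = 9/8 + 0 = 9/8)
u(396)/c(-49) = ((1/198)*(-9339 + 396²)/396)/(9/8) = ((1/198)*(1/396)*(-9339 + 156816))*(8/9) = ((1/198)*(1/396)*147477)*(8/9) = (4469/2376)*(8/9) = 4469/2673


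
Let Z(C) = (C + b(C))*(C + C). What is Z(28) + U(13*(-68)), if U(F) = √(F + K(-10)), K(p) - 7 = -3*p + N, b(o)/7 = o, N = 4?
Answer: 12544 + I*√843 ≈ 12544.0 + 29.034*I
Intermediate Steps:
b(o) = 7*o
Z(C) = 16*C² (Z(C) = (C + 7*C)*(C + C) = (8*C)*(2*C) = 16*C²)
K(p) = 11 - 3*p (K(p) = 7 + (-3*p + 4) = 7 + (4 - 3*p) = 11 - 3*p)
U(F) = √(41 + F) (U(F) = √(F + (11 - 3*(-10))) = √(F + (11 + 30)) = √(F + 41) = √(41 + F))
Z(28) + U(13*(-68)) = 16*28² + √(41 + 13*(-68)) = 16*784 + √(41 - 884) = 12544 + √(-843) = 12544 + I*√843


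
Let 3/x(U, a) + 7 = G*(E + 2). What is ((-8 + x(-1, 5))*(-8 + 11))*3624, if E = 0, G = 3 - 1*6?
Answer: -1163304/13 ≈ -89485.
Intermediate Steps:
G = -3 (G = 3 - 6 = -3)
x(U, a) = -3/13 (x(U, a) = 3/(-7 - 3*(0 + 2)) = 3/(-7 - 3*2) = 3/(-7 - 6) = 3/(-13) = 3*(-1/13) = -3/13)
((-8 + x(-1, 5))*(-8 + 11))*3624 = ((-8 - 3/13)*(-8 + 11))*3624 = -107/13*3*3624 = -321/13*3624 = -1163304/13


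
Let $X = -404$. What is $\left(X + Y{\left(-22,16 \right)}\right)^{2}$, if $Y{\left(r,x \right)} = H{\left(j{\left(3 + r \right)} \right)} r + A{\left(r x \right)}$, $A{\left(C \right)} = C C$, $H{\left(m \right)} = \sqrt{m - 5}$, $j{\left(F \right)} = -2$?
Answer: $15252246612 - 5434000 i \sqrt{7} \approx 1.5252 \cdot 10^{10} - 1.4377 \cdot 10^{7} i$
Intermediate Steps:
$H{\left(m \right)} = \sqrt{-5 + m}$
$A{\left(C \right)} = C^{2}$
$Y{\left(r,x \right)} = r^{2} x^{2} + i r \sqrt{7}$ ($Y{\left(r,x \right)} = \sqrt{-5 - 2} r + \left(r x\right)^{2} = \sqrt{-7} r + r^{2} x^{2} = i \sqrt{7} r + r^{2} x^{2} = i r \sqrt{7} + r^{2} x^{2} = r^{2} x^{2} + i r \sqrt{7}$)
$\left(X + Y{\left(-22,16 \right)}\right)^{2} = \left(-404 - 22 \left(i \sqrt{7} - 22 \cdot 16^{2}\right)\right)^{2} = \left(-404 - 22 \left(i \sqrt{7} - 5632\right)\right)^{2} = \left(-404 - 22 \left(-5632 + i \sqrt{7}\right)\right)^{2} = \left(-404 + \left(123904 - 22 i \sqrt{7}\right)\right)^{2} = \left(123500 - 22 i \sqrt{7}\right)^{2}$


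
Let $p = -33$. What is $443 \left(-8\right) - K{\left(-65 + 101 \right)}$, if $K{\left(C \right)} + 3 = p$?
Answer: $-3508$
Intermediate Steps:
$K{\left(C \right)} = -36$ ($K{\left(C \right)} = -3 - 33 = -36$)
$443 \left(-8\right) - K{\left(-65 + 101 \right)} = 443 \left(-8\right) - -36 = -3544 + 36 = -3508$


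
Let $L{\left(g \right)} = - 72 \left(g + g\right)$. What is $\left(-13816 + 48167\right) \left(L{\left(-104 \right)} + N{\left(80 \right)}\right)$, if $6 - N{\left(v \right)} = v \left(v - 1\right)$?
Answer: $297548362$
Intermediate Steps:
$N{\left(v \right)} = 6 - v \left(-1 + v\right)$ ($N{\left(v \right)} = 6 - v \left(v - 1\right) = 6 - v \left(-1 + v\right)$)
$L{\left(g \right)} = - 144 g$ ($L{\left(g \right)} = - 72 \cdot 2 g = - 144 g$)
$\left(-13816 + 48167\right) \left(L{\left(-104 \right)} + N{\left(80 \right)}\right) = \left(-13816 + 48167\right) \left(\left(-144\right) \left(-104\right) + \left(6 + 80 - 80^{2}\right)\right) = 34351 \left(14976 + \left(6 + 80 - 6400\right)\right) = 34351 \left(14976 - 6314\right) = 34351 \cdot 8662 = 297548362$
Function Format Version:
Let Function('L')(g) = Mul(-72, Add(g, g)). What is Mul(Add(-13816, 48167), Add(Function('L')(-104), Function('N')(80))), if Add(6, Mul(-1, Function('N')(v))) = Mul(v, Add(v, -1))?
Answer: 297548362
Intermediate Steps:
Function('N')(v) = Add(6, Mul(-1, v, Add(-1, v))) (Function('N')(v) = Add(6, Mul(-1, Mul(v, Add(v, -1)))) = Add(6, Mul(-1, Mul(v, Add(-1, v)))) = Add(6, Mul(-1, v, Add(-1, v))))
Function('L')(g) = Mul(-144, g) (Function('L')(g) = Mul(-72, Mul(2, g)) = Mul(-144, g))
Mul(Add(-13816, 48167), Add(Function('L')(-104), Function('N')(80))) = Mul(Add(-13816, 48167), Add(Mul(-144, -104), Add(6, 80, Mul(-1, Pow(80, 2))))) = Mul(34351, Add(14976, Add(6, 80, Mul(-1, 6400)))) = Mul(34351, Add(14976, Add(6, 80, -6400))) = Mul(34351, Add(14976, -6314)) = Mul(34351, 8662) = 297548362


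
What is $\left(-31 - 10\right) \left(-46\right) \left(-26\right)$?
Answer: $-49036$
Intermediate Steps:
$\left(-31 - 10\right) \left(-46\right) \left(-26\right) = \left(-41\right) \left(-46\right) \left(-26\right) = 1886 \left(-26\right) = -49036$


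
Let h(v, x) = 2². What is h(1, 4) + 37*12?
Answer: 448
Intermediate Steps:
h(v, x) = 4
h(1, 4) + 37*12 = 4 + 37*12 = 4 + 444 = 448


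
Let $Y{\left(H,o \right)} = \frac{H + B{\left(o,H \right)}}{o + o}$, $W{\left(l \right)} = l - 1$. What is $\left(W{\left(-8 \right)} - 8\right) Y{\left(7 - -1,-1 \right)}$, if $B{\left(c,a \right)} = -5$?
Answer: $\frac{51}{2} \approx 25.5$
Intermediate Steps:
$W{\left(l \right)} = -1 + l$ ($W{\left(l \right)} = l - 1 = -1 + l$)
$Y{\left(H,o \right)} = \frac{-5 + H}{2 o}$ ($Y{\left(H,o \right)} = \frac{H - 5}{o + o} = \frac{-5 + H}{2 o}$)
$\left(W{\left(-8 \right)} - 8\right) Y{\left(7 - -1,-1 \right)} = \left(\left(-1 - 8\right) - 8\right) \frac{-5 + \left(7 - -1\right)}{2 \left(-1\right)} = \left(-9 - 8\right) \frac{1}{2} \left(-1\right) \left(-5 + \left(7 + 1\right)\right) = - 17 \cdot \frac{1}{2} \left(-1\right) \left(-5 + 8\right) = - 17 \cdot \frac{1}{2} \left(-1\right) 3 = \left(-17\right) \left(- \frac{3}{2}\right) = \frac{51}{2}$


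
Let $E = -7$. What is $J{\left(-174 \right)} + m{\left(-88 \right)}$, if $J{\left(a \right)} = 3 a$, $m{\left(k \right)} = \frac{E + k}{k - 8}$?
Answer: $- \frac{50017}{96} \approx -521.01$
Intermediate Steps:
$m{\left(k \right)} = \frac{-7 + k}{-8 + k}$ ($m{\left(k \right)} = \frac{-7 + k}{k - 8} = \frac{-7 + k}{-8 + k}$)
$J{\left(-174 \right)} + m{\left(-88 \right)} = 3 \left(-174\right) + \frac{-7 - 88}{-8 - 88} = -522 + \frac{1}{-96} \left(-95\right) = -522 - - \frac{95}{96} = -522 + \frac{95}{96} = - \frac{50017}{96}$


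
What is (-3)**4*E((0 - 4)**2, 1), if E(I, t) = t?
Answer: 81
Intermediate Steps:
(-3)**4*E((0 - 4)**2, 1) = (-3)**4*1 = 81*1 = 81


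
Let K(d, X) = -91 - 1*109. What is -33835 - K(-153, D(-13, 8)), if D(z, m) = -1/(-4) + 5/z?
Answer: -33635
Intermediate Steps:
D(z, m) = ¼ + 5/z (D(z, m) = -1*(-¼) + 5/z = ¼ + 5/z)
K(d, X) = -200 (K(d, X) = -91 - 109 = -200)
-33835 - K(-153, D(-13, 8)) = -33835 - 1*(-200) = -33835 + 200 = -33635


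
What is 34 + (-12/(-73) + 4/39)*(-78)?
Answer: 962/73 ≈ 13.178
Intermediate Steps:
34 + (-12/(-73) + 4/39)*(-78) = 34 + (-12*(-1/73) + 4*(1/39))*(-78) = 34 + (12/73 + 4/39)*(-78) = 34 + (760/2847)*(-78) = 34 - 1520/73 = 962/73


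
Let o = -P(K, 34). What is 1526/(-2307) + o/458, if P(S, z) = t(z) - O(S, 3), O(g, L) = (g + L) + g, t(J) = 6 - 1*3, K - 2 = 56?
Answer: -215648/528303 ≈ -0.40819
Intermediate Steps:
K = 58 (K = 2 + 56 = 58)
t(J) = 3 (t(J) = 6 - 3 = 3)
O(g, L) = L + 2*g (O(g, L) = (L + g) + g = L + 2*g)
P(S, z) = -2*S (P(S, z) = 3 - (3 + 2*S) = 3 + (-3 - 2*S) = -2*S)
o = 116 (o = -(-2)*58 = -1*(-116) = 116)
1526/(-2307) + o/458 = 1526/(-2307) + 116/458 = 1526*(-1/2307) + 116*(1/458) = -1526/2307 + 58/229 = -215648/528303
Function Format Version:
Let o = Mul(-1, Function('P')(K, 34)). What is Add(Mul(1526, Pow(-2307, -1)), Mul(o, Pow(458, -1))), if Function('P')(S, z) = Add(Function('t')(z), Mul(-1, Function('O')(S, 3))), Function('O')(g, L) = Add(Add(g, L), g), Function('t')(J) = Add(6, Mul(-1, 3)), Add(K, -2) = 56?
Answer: Rational(-215648, 528303) ≈ -0.40819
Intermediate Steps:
K = 58 (K = Add(2, 56) = 58)
Function('t')(J) = 3 (Function('t')(J) = Add(6, -3) = 3)
Function('O')(g, L) = Add(L, Mul(2, g)) (Function('O')(g, L) = Add(Add(L, g), g) = Add(L, Mul(2, g)))
Function('P')(S, z) = Mul(-2, S) (Function('P')(S, z) = Add(3, Mul(-1, Add(3, Mul(2, S)))) = Add(3, Add(-3, Mul(-2, S))) = Mul(-2, S))
o = 116 (o = Mul(-1, Mul(-2, 58)) = Mul(-1, -116) = 116)
Add(Mul(1526, Pow(-2307, -1)), Mul(o, Pow(458, -1))) = Add(Mul(1526, Pow(-2307, -1)), Mul(116, Pow(458, -1))) = Add(Mul(1526, Rational(-1, 2307)), Mul(116, Rational(1, 458))) = Add(Rational(-1526, 2307), Rational(58, 229)) = Rational(-215648, 528303)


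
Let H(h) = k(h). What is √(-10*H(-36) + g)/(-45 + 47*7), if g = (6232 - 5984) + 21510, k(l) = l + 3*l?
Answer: √23198/284 ≈ 0.53630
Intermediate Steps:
k(l) = 4*l
H(h) = 4*h
g = 21758 (g = 248 + 21510 = 21758)
√(-10*H(-36) + g)/(-45 + 47*7) = √(-40*(-36) + 21758)/(-45 + 47*7) = √(-10*(-144) + 21758)/(-45 + 329) = √(1440 + 21758)/284 = √23198*(1/284) = √23198/284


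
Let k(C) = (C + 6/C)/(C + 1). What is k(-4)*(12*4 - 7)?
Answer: 451/6 ≈ 75.167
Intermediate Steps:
k(C) = (C + 6/C)/(1 + C)
k(-4)*(12*4 - 7) = ((6 + (-4)**2)/((-4)*(1 - 4)))*(12*4 - 7) = (-1/4*(6 + 16)/(-3))*(48 - 7) = -1/4*(-1/3)*22*41 = (11/6)*41 = 451/6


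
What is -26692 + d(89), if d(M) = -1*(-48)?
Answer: -26644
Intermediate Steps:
d(M) = 48
-26692 + d(89) = -26692 + 48 = -26644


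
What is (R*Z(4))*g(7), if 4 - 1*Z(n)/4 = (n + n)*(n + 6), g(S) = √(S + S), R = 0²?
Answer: 0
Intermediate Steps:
R = 0
g(S) = √2*√S (g(S) = √(2*S) = √2*√S)
Z(n) = 16 - 8*n*(6 + n) (Z(n) = 16 - 4*(n + n)*(n + 6) = 16 - 4*2*n*(6 + n) = 16 - 8*n*(6 + n))
(R*Z(4))*g(7) = (0*(16 - 48*4 - 8*4²))*(√2*√7) = (0*(16 - 192 - 8*16))*√14 = (0*(16 - 192 - 128))*√14 = (0*(-304))*√14 = 0*√14 = 0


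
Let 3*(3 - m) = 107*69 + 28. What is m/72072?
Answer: -3701/108108 ≈ -0.034234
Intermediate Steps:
m = -7402/3 (m = 3 - (107*69 + 28)/3 = 3 - (7383 + 28)/3 = 3 - 1/3*7411 = 3 - 7411/3 = -7402/3 ≈ -2467.3)
m/72072 = -7402/3/72072 = -7402/3*1/72072 = -3701/108108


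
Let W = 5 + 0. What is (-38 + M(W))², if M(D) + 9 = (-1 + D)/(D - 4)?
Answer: 1849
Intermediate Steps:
W = 5
M(D) = -9 + (-1 + D)/(-4 + D) (M(D) = -9 + (-1 + D)/(D - 4) = -9 + (-1 + D)/(-4 + D))
(-38 + M(W))² = (-38 + (35 - 8*5)/(-4 + 5))² = (-38 + (35 - 40)/1)² = (-38 + 1*(-5))² = (-38 - 5)² = (-43)² = 1849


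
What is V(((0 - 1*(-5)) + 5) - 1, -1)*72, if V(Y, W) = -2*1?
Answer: -144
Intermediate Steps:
V(Y, W) = -2
V(((0 - 1*(-5)) + 5) - 1, -1)*72 = -2*72 = -144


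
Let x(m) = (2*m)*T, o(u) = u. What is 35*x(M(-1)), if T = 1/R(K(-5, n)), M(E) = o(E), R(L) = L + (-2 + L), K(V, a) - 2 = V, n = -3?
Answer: 35/4 ≈ 8.7500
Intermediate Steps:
K(V, a) = 2 + V
R(L) = -2 + 2*L
M(E) = E
T = -⅛ (T = 1/(-2 + 2*(2 - 5)) = 1/(-2 + 2*(-3)) = 1/(-2 - 6) = 1/(-8) = 1*(-⅛) = -⅛ ≈ -0.12500)
x(m) = -m/4 (x(m) = (2*m)*(-⅛) = -m/4)
35*x(M(-1)) = 35*(-¼*(-1)) = 35*(¼) = 35/4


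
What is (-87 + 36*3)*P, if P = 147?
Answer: 3087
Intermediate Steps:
(-87 + 36*3)*P = (-87 + 36*3)*147 = (-87 + 108)*147 = 21*147 = 3087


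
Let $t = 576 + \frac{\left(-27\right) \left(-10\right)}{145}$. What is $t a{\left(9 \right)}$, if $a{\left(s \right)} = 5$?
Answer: $\frac{83790}{29} \approx 2889.3$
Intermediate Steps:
$t = \frac{16758}{29}$ ($t = 576 + 270 \cdot \frac{1}{145} = 576 + \frac{54}{29} = \frac{16758}{29} \approx 577.86$)
$t a{\left(9 \right)} = \frac{16758}{29} \cdot 5 = \frac{83790}{29}$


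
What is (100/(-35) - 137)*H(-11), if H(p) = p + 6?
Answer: 4895/7 ≈ 699.29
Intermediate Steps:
H(p) = 6 + p
(100/(-35) - 137)*H(-11) = (100/(-35) - 137)*(6 - 11) = (100*(-1/35) - 137)*(-5) = (-20/7 - 137)*(-5) = -979/7*(-5) = 4895/7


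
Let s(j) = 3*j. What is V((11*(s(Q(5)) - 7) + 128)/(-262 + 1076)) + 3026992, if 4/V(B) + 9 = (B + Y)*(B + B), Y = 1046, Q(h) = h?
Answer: 273907781608084/90488439 ≈ 3.0270e+6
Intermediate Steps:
V(B) = 4/(-9 + 2*B*(1046 + B)) (V(B) = 4/(-9 + (B + 1046)*(B + B)) = 4/(-9 + (1046 + B)*(2*B)) = 4/(-9 + 2*B*(1046 + B)))
V((11*(s(Q(5)) - 7) + 128)/(-262 + 1076)) + 3026992 = 4/(-9 + 2*((11*(3*5 - 7) + 128)/(-262 + 1076))² + 2092*((11*(3*5 - 7) + 128)/(-262 + 1076))) + 3026992 = 4/(-9 + 2*((11*(15 - 7) + 128)/814)² + 2092*((11*(15 - 7) + 128)/814)) + 3026992 = 4/(-9 + 2*((11*8 + 128)*(1/814))² + 2092*((11*8 + 128)*(1/814))) + 3026992 = 4/(-9 + 2*((88 + 128)*(1/814))² + 2092*((88 + 128)*(1/814))) + 3026992 = 4/(-9 + 2*(216*(1/814))² + 2092*(216*(1/814))) + 3026992 = 4/(-9 + 2*(108/407)² + 2092*(108/407)) + 3026992 = 4/(-9 + 2*(11664/165649) + 225936/407) + 3026992 = 4/(-9 + 23328/165649 + 225936/407) + 3026992 = 4/(90488439/165649) + 3026992 = 4*(165649/90488439) + 3026992 = 662596/90488439 + 3026992 = 273907781608084/90488439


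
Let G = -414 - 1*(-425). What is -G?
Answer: -11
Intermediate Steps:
G = 11 (G = -414 + 425 = 11)
-G = -1*11 = -11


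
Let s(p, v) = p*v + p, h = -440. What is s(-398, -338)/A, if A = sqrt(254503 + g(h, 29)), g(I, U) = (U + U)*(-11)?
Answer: 134126*sqrt(253865)/253865 ≈ 266.20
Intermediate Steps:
s(p, v) = p + p*v
g(I, U) = -22*U (g(I, U) = (2*U)*(-11) = -22*U)
A = sqrt(253865) (A = sqrt(254503 - 22*29) = sqrt(254503 - 638) = sqrt(253865) ≈ 503.85)
s(-398, -338)/A = (-398*(1 - 338))/(sqrt(253865)) = (-398*(-337))*(sqrt(253865)/253865) = 134126*(sqrt(253865)/253865) = 134126*sqrt(253865)/253865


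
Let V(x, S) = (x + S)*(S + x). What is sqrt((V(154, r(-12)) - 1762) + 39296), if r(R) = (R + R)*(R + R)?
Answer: sqrt(570434) ≈ 755.27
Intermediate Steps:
r(R) = 4*R**2 (r(R) = (2*R)*(2*R) = 4*R**2)
V(x, S) = (S + x)**2 (V(x, S) = (S + x)*(S + x) = (S + x)**2)
sqrt((V(154, r(-12)) - 1762) + 39296) = sqrt(((4*(-12)**2 + 154)**2 - 1762) + 39296) = sqrt(((4*144 + 154)**2 - 1762) + 39296) = sqrt(((576 + 154)**2 - 1762) + 39296) = sqrt((730**2 - 1762) + 39296) = sqrt((532900 - 1762) + 39296) = sqrt(531138 + 39296) = sqrt(570434)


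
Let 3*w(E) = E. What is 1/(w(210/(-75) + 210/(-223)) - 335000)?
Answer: -3345/1120579172 ≈ -2.9851e-6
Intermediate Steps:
w(E) = E/3
1/(w(210/(-75) + 210/(-223)) - 335000) = 1/((210/(-75) + 210/(-223))/3 - 335000) = 1/((210*(-1/75) + 210*(-1/223))/3 - 335000) = 1/((-14/5 - 210/223)/3 - 335000) = 1/((1/3)*(-4172/1115) - 335000) = 1/(-4172/3345 - 335000) = 1/(-1120579172/3345) = -3345/1120579172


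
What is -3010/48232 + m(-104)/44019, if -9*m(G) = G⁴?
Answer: -2821827140651/9554059836 ≈ -295.35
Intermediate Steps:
m(G) = -G⁴/9
-3010/48232 + m(-104)/44019 = -3010/48232 - ⅑*(-104)⁴/44019 = -3010*1/48232 - ⅑*116985856*(1/44019) = -1505/24116 - 116985856/9*1/44019 = -1505/24116 - 116985856/396171 = -2821827140651/9554059836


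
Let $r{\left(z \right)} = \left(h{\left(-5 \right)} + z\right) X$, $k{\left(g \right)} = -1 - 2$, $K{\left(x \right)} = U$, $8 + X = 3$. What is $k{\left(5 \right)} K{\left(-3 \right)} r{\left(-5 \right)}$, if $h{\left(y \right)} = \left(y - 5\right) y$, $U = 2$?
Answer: $1350$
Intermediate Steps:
$X = -5$ ($X = -8 + 3 = -5$)
$K{\left(x \right)} = 2$
$k{\left(g \right)} = -3$
$h{\left(y \right)} = y \left(-5 + y\right)$ ($h{\left(y \right)} = \left(-5 + y\right) y = y \left(-5 + y\right)$)
$r{\left(z \right)} = -250 - 5 z$ ($r{\left(z \right)} = \left(- 5 \left(-5 - 5\right) + z\right) \left(-5\right) = \left(\left(-5\right) \left(-10\right) + z\right) \left(-5\right) = \left(50 + z\right) \left(-5\right) = -250 - 5 z$)
$k{\left(5 \right)} K{\left(-3 \right)} r{\left(-5 \right)} = \left(-3\right) 2 \left(-250 - -25\right) = - 6 \left(-250 + 25\right) = \left(-6\right) \left(-225\right) = 1350$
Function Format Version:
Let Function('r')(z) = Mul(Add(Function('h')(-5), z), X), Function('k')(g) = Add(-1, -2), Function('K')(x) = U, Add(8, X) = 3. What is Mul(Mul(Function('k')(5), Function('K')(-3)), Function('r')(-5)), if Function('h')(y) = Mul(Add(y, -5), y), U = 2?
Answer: 1350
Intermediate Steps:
X = -5 (X = Add(-8, 3) = -5)
Function('K')(x) = 2
Function('k')(g) = -3
Function('h')(y) = Mul(y, Add(-5, y)) (Function('h')(y) = Mul(Add(-5, y), y) = Mul(y, Add(-5, y)))
Function('r')(z) = Add(-250, Mul(-5, z)) (Function('r')(z) = Mul(Add(Mul(-5, Add(-5, -5)), z), -5) = Mul(Add(Mul(-5, -10), z), -5) = Mul(Add(50, z), -5) = Add(-250, Mul(-5, z)))
Mul(Mul(Function('k')(5), Function('K')(-3)), Function('r')(-5)) = Mul(Mul(-3, 2), Add(-250, Mul(-5, -5))) = Mul(-6, Add(-250, 25)) = Mul(-6, -225) = 1350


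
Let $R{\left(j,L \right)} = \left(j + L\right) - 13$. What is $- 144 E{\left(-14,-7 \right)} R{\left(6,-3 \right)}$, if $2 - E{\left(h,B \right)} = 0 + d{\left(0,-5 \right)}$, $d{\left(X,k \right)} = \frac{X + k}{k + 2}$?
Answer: $480$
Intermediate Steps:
$d{\left(X,k \right)} = \frac{X + k}{2 + k}$
$R{\left(j,L \right)} = -13 + L + j$ ($R{\left(j,L \right)} = \left(L + j\right) - 13 = -13 + L + j$)
$E{\left(h,B \right)} = \frac{1}{3}$ ($E{\left(h,B \right)} = 2 - \left(0 + \frac{0 - 5}{2 - 5}\right) = 2 - \left(0 + \frac{1}{-3} \left(-5\right)\right) = 2 - \left(0 - - \frac{5}{3}\right) = 2 - \left(0 + \frac{5}{3}\right) = 2 - \frac{5}{3} = \frac{1}{3}$)
$- 144 E{\left(-14,-7 \right)} R{\left(6,-3 \right)} = \left(-144\right) \frac{1}{3} \left(-13 - 3 + 6\right) = \left(-48\right) \left(-10\right) = 480$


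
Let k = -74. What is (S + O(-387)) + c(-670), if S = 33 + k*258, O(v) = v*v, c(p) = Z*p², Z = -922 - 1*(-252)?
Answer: -300632290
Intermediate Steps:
Z = -670 (Z = -922 + 252 = -670)
c(p) = -670*p²
O(v) = v²
S = -19059 (S = 33 - 74*258 = 33 - 19092 = -19059)
(S + O(-387)) + c(-670) = (-19059 + (-387)²) - 670*(-670)² = (-19059 + 149769) - 670*448900 = 130710 - 300763000 = -300632290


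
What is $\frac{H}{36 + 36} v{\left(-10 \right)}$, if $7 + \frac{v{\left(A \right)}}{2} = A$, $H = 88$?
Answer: $- \frac{374}{9} \approx -41.556$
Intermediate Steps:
$v{\left(A \right)} = -14 + 2 A$
$\frac{H}{36 + 36} v{\left(-10 \right)} = \frac{88}{36 + 36} \left(-14 + 2 \left(-10\right)\right) = \frac{88}{72} \left(-14 - 20\right) = 88 \cdot \frac{1}{72} \left(-34\right) = \frac{11}{9} \left(-34\right) = - \frac{374}{9}$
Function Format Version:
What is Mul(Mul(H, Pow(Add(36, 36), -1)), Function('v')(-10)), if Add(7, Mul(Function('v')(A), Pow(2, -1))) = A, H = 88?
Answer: Rational(-374, 9) ≈ -41.556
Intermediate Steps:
Function('v')(A) = Add(-14, Mul(2, A))
Mul(Mul(H, Pow(Add(36, 36), -1)), Function('v')(-10)) = Mul(Mul(88, Pow(Add(36, 36), -1)), Add(-14, Mul(2, -10))) = Mul(Mul(88, Pow(72, -1)), Add(-14, -20)) = Mul(Mul(88, Rational(1, 72)), -34) = Mul(Rational(11, 9), -34) = Rational(-374, 9)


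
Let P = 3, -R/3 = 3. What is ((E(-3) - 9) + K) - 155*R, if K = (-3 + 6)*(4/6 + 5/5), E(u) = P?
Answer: 1394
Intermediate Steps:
R = -9 (R = -3*3 = -9)
E(u) = 3
K = 5 (K = 3*(4*(⅙) + 5*(⅕)) = 3*(⅔ + 1) = 3*(5/3) = 5)
((E(-3) - 9) + K) - 155*R = ((3 - 9) + 5) - 155*(-9) = (-6 + 5) + 1395 = -1 + 1395 = 1394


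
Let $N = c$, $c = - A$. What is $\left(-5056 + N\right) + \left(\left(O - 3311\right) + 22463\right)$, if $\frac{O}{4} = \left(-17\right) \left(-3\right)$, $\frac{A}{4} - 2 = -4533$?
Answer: $32424$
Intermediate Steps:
$A = -18124$ ($A = 8 + 4 \left(-4533\right) = 8 - 18132 = -18124$)
$O = 204$ ($O = 4 \left(\left(-17\right) \left(-3\right)\right) = 4 \cdot 51 = 204$)
$c = 18124$ ($c = \left(-1\right) \left(-18124\right) = 18124$)
$N = 18124$
$\left(-5056 + N\right) + \left(\left(O - 3311\right) + 22463\right) = \left(-5056 + 18124\right) + \left(\left(204 - 3311\right) + 22463\right) = 13068 + \left(\left(204 - 3311\right) + 22463\right) = 13068 + \left(-3107 + 22463\right) = 13068 + 19356 = 32424$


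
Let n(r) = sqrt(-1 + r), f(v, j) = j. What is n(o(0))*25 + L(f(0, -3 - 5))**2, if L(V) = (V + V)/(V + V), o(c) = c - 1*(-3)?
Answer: 1 + 25*sqrt(2) ≈ 36.355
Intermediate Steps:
o(c) = 3 + c (o(c) = c + 3 = 3 + c)
L(V) = 1 (L(V) = (2*V)/((2*V)) = (2*V)*(1/(2*V)) = 1)
n(o(0))*25 + L(f(0, -3 - 5))**2 = sqrt(-1 + (3 + 0))*25 + 1**2 = sqrt(-1 + 3)*25 + 1 = sqrt(2)*25 + 1 = 25*sqrt(2) + 1 = 1 + 25*sqrt(2)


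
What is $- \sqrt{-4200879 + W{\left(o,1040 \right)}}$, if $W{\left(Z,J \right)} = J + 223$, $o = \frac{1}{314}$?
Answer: $- 24 i \sqrt{7291} \approx - 2049.3 i$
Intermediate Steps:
$o = \frac{1}{314} \approx 0.0031847$
$W{\left(Z,J \right)} = 223 + J$
$- \sqrt{-4200879 + W{\left(o,1040 \right)}} = - \sqrt{-4200879 + \left(223 + 1040\right)} = - \sqrt{-4200879 + 1263} = - \sqrt{-4199616} = - 24 i \sqrt{7291}$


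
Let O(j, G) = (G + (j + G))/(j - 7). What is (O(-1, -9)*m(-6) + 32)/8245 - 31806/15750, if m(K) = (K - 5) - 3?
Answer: -11656007/5771500 ≈ -2.0196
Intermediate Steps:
O(j, G) = (j + 2*G)/(-7 + j) (O(j, G) = (G + (G + j))/(-7 + j) = (j + 2*G)/(-7 + j))
m(K) = -8 + K (m(K) = (-5 + K) - 3 = -8 + K)
(O(-1, -9)*m(-6) + 32)/8245 - 31806/15750 = (((-1 + 2*(-9))/(-7 - 1))*(-8 - 6) + 32)/8245 - 31806/15750 = (((-1 - 18)/(-8))*(-14) + 32)*(1/8245) - 31806*1/15750 = (-1/8*(-19)*(-14) + 32)*(1/8245) - 1767/875 = ((19/8)*(-14) + 32)*(1/8245) - 1767/875 = (-133/4 + 32)*(1/8245) - 1767/875 = -5/4*1/8245 - 1767/875 = -1/6596 - 1767/875 = -11656007/5771500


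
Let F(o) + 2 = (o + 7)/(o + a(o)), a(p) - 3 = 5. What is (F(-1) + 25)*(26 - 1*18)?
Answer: 1336/7 ≈ 190.86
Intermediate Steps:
a(p) = 8 (a(p) = 3 + 5 = 8)
F(o) = -2 + (7 + o)/(8 + o) (F(o) = -2 + (o + 7)/(o + 8) = -2 + (7 + o)/(8 + o))
(F(-1) + 25)*(26 - 1*18) = ((-9 - 1*(-1))/(8 - 1) + 25)*(26 - 1*18) = ((-9 + 1)/7 + 25)*(26 - 18) = ((⅐)*(-8) + 25)*8 = (-8/7 + 25)*8 = (167/7)*8 = 1336/7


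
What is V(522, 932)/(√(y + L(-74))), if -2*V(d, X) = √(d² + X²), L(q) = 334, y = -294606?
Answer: I*√10840526/3344 ≈ 0.9846*I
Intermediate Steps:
V(d, X) = -√(X² + d²)/2 (V(d, X) = -√(d² + X²)/2 = -√(X² + d²)/2)
V(522, 932)/(√(y + L(-74))) = (-√(932² + 522²)/2)/(√(-294606 + 334)) = (-√(868624 + 272484)/2)/(√(-294272)) = (-√285277)/((88*I*√38)) = (-√285277)*(-I*√38/3344) = I*√10840526/3344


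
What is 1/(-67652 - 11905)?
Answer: -1/79557 ≈ -1.2570e-5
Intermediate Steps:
1/(-67652 - 11905) = 1/(-79557) = -1/79557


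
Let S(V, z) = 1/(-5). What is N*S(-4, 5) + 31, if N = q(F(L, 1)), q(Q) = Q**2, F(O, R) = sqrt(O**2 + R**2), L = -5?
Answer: 129/5 ≈ 25.800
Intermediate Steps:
S(V, z) = -1/5
N = 26 (N = (sqrt((-5)**2 + 1**2))**2 = (sqrt(25 + 1))**2 = (sqrt(26))**2 = 26)
N*S(-4, 5) + 31 = 26*(-1/5) + 31 = -26/5 + 31 = 129/5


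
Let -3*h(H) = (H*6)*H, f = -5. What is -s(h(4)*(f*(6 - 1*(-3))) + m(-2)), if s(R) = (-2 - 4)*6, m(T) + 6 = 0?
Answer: 36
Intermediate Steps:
m(T) = -6 (m(T) = -6 + 0 = -6)
h(H) = -2*H**2 (h(H) = -H*6*H/3 = -6*H*H/3 = -2*H**2)
s(R) = -36 (s(R) = -6*6 = -36)
-s(h(4)*(f*(6 - 1*(-3))) + m(-2)) = -1*(-36) = 36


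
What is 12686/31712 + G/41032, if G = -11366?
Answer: 10005835/81325424 ≈ 0.12303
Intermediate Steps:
12686/31712 + G/41032 = 12686/31712 - 11366/41032 = 12686*(1/31712) - 11366*1/41032 = 6343/15856 - 5683/20516 = 10005835/81325424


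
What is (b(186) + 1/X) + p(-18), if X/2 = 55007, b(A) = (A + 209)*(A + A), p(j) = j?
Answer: 16163476909/110014 ≈ 1.4692e+5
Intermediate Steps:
b(A) = 2*A*(209 + A) (b(A) = (209 + A)*(2*A) = 2*A*(209 + A))
X = 110014 (X = 2*55007 = 110014)
(b(186) + 1/X) + p(-18) = (2*186*(209 + 186) + 1/110014) - 18 = (2*186*395 + 1/110014) - 18 = (146940 + 1/110014) - 18 = 16165457161/110014 - 18 = 16163476909/110014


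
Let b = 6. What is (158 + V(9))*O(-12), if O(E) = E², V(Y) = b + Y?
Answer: 24912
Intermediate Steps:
V(Y) = 6 + Y
(158 + V(9))*O(-12) = (158 + (6 + 9))*(-12)² = (158 + 15)*144 = 173*144 = 24912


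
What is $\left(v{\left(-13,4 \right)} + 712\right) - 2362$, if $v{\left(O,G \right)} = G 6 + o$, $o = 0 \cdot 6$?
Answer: $-1626$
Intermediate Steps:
$o = 0$
$v{\left(O,G \right)} = 6 G$ ($v{\left(O,G \right)} = G 6 + 0 = 6 G + 0 = 6 G$)
$\left(v{\left(-13,4 \right)} + 712\right) - 2362 = \left(6 \cdot 4 + 712\right) - 2362 = \left(24 + 712\right) - 2362 = 736 - 2362 = -1626$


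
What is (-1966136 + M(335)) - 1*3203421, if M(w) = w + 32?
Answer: -5169190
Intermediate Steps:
M(w) = 32 + w
(-1966136 + M(335)) - 1*3203421 = (-1966136 + (32 + 335)) - 1*3203421 = (-1966136 + 367) - 3203421 = -1965769 - 3203421 = -5169190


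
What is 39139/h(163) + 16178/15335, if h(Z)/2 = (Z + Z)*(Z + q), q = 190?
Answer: 4323660333/3529442260 ≈ 1.2250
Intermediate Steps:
h(Z) = 4*Z*(190 + Z) (h(Z) = 2*((Z + Z)*(Z + 190)) = 2*((2*Z)*(190 + Z)) = 2*(2*Z*(190 + Z)) = 4*Z*(190 + Z))
39139/h(163) + 16178/15335 = 39139/((4*163*(190 + 163))) + 16178/15335 = 39139/((4*163*353)) + 16178*(1/15335) = 39139/230156 + 16178/15335 = 4323660333/3529442260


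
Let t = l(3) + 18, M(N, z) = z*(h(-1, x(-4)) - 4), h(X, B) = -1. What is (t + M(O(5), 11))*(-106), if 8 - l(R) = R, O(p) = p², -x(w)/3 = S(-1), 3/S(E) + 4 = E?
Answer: 3392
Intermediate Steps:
S(E) = 3/(-4 + E)
x(w) = 9/5 (x(w) = -9/(-4 - 1) = -9/(-5) = -9*(-1)/5 = -3*(-⅗) = 9/5)
l(R) = 8 - R
M(N, z) = -5*z (M(N, z) = z*(-1 - 4) = z*(-5) = -5*z)
t = 23 (t = (8 - 1*3) + 18 = (8 - 3) + 18 = 5 + 18 = 23)
(t + M(O(5), 11))*(-106) = (23 - 5*11)*(-106) = (23 - 55)*(-106) = -32*(-106) = 3392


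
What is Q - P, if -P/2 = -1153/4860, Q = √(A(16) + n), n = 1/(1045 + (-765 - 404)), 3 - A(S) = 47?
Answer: -1153/2430 + I*√169167/62 ≈ -0.47449 + 6.6339*I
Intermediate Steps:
A(S) = -44 (A(S) = 3 - 1*47 = 3 - 47 = -44)
n = -1/124 (n = 1/(1045 - 1169) = 1/(-124) = -1/124 ≈ -0.0080645)
Q = I*√169167/62 (Q = √(-44 - 1/124) = √(-5457/124) = I*√169167/62 ≈ 6.6339*I)
P = 1153/2430 (P = -(-2306)/4860 = -2*(-1153/4860) = 1153/2430 ≈ 0.47449)
Q - P = I*√169167/62 - 1*1153/2430 = I*√169167/62 - 1153/2430 = -1153/2430 + I*√169167/62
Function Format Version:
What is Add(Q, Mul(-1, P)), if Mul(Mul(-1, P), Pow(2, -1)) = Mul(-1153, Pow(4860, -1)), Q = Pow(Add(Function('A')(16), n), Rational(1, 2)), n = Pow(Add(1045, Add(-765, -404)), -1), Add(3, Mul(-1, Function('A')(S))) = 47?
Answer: Add(Rational(-1153, 2430), Mul(Rational(1, 62), I, Pow(169167, Rational(1, 2)))) ≈ Add(-0.47449, Mul(6.6339, I))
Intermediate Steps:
Function('A')(S) = -44 (Function('A')(S) = Add(3, Mul(-1, 47)) = Add(3, -47) = -44)
n = Rational(-1, 124) (n = Pow(Add(1045, -1169), -1) = Pow(-124, -1) = Rational(-1, 124) ≈ -0.0080645)
Q = Mul(Rational(1, 62), I, Pow(169167, Rational(1, 2))) (Q = Pow(Add(-44, Rational(-1, 124)), Rational(1, 2)) = Pow(Rational(-5457, 124), Rational(1, 2)) = Mul(Rational(1, 62), I, Pow(169167, Rational(1, 2))) ≈ Mul(6.6339, I))
P = Rational(1153, 2430) (P = Mul(-2, Mul(-1153, Pow(4860, -1))) = Mul(-2, Mul(-1153, Rational(1, 4860))) = Mul(-2, Rational(-1153, 4860)) = Rational(1153, 2430) ≈ 0.47449)
Add(Q, Mul(-1, P)) = Add(Mul(Rational(1, 62), I, Pow(169167, Rational(1, 2))), Mul(-1, Rational(1153, 2430))) = Add(Mul(Rational(1, 62), I, Pow(169167, Rational(1, 2))), Rational(-1153, 2430)) = Add(Rational(-1153, 2430), Mul(Rational(1, 62), I, Pow(169167, Rational(1, 2))))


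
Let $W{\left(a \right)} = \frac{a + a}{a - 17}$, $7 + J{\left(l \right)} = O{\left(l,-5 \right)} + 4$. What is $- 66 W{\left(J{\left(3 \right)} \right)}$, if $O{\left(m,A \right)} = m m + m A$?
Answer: $- \frac{594}{13} \approx -45.692$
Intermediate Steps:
$O{\left(m,A \right)} = m^{2} + A m$
$J{\left(l \right)} = -3 + l \left(-5 + l\right)$ ($J{\left(l \right)} = -7 + \left(l \left(-5 + l\right) + 4\right) = -7 + \left(4 + l \left(-5 + l\right)\right) = -3 + l \left(-5 + l\right)$)
$W{\left(a \right)} = \frac{2 a}{-17 + a}$
$- 66 W{\left(J{\left(3 \right)} \right)} = - 66 \frac{2 \left(-3 + 3 \left(-5 + 3\right)\right)}{-17 + \left(-3 + 3 \left(-5 + 3\right)\right)} = - 66 \frac{2 \left(-3 + 3 \left(-2\right)\right)}{-17 + \left(-3 + 3 \left(-2\right)\right)} = - 66 \frac{2 \left(-3 - 6\right)}{-17 - 9} = - 66 \cdot 2 \left(-9\right) \frac{1}{-17 - 9} = - 66 \cdot 2 \left(-9\right) \frac{1}{-26} = - 66 \cdot 2 \left(-9\right) \left(- \frac{1}{26}\right) = \left(-66\right) \frac{9}{13} = - \frac{594}{13}$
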